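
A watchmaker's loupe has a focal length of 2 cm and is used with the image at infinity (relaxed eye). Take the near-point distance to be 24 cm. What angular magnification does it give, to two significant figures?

M = D/f = 24/2 = 12.000.

12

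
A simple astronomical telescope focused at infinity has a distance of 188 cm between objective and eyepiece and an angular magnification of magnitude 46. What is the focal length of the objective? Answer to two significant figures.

In normal adjustment the tube length equals f_obj + f_eye and |M| = f_obj/f_eye.
So f_obj = 46 f_eye and 46 f_eye + f_eye = 188 cm, giving f_eye = 188/47 = 4.000 cm and f_obj = 184.000 cm.

180 cm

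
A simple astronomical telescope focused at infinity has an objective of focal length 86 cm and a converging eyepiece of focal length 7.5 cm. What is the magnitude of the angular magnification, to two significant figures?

|M| = f_obj/|f_eye| = 86/7.5 = 11.467.

11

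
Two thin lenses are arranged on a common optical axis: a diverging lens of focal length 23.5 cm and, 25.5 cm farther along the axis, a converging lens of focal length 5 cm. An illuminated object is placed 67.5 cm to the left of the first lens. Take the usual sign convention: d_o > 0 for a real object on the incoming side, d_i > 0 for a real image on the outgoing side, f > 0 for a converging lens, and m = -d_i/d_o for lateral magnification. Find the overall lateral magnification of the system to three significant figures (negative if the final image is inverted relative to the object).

-0.0340

Applying the thin-lens equation to the first lens, 1/(-23.5) = 1/67.5 + 1/d_i1, which gives d_i1 = -17.431 cm.
Its lateral magnification is m_1 = -d_i1/d_o1 = -(-17.431)/67.5 = 0.2582.
The intermediate image is virtual, 17.431 cm to the left of lens 1, so d_o2 = L - d_i1 = 25.5 - (-17.431) = 42.931 cm.
Applying the thin-lens equation again with f_2 = 5 cm and d_o2 = 42.931 cm gives d_i2 = 5.659 cm.
m_2 = -(5.659)/(42.931) = -0.1318.
Overall magnification: m = m_1 m_2 = -0.0340.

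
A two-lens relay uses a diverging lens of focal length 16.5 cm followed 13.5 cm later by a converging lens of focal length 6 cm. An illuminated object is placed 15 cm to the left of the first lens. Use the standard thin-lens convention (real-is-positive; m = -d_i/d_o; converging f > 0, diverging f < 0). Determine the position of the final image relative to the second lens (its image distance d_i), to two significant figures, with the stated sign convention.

First lens: d_i1 = 1/(1/(-16.5) - 1/15) = -7.857 cm.
The intermediate image is virtual, 7.857 cm to the left of lens 1, so d_o2 = L - d_i1 = 13.5 - (-7.857) = 21.357 cm.
Second lens: d_i2 = 1/(1/6 - 1/(21.357)) = 8.344 cm.

8.3 cm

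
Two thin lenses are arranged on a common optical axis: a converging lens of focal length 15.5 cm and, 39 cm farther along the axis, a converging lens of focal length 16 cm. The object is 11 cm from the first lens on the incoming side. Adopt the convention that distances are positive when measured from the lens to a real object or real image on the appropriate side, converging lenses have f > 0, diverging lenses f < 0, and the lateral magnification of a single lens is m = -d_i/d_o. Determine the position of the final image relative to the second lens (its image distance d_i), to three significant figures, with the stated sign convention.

20.2 cm

Applying the thin-lens equation to the first lens, 1/15.5 = 1/11 + 1/d_i1, which gives d_i1 = -37.889 cm.
With d_i1 < 0 the first image is virtual and lies on the object side; the object distance for lens 2 is d_o2 = 39 - (-37.889) = 76.889 cm.
Applying the thin-lens equation again with f_2 = 16 cm and d_o2 = 76.889 cm gives d_i2 = 20.204 cm.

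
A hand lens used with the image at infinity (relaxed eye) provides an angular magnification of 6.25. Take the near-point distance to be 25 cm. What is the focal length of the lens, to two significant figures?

For the image at infinity, M = D/f.
f = D/M = 25/6.25 = 4.000 cm.

4.0 cm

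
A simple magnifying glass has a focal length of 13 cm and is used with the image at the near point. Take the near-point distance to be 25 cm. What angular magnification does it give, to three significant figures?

2.92

M = 1 + D/f = 1 + 25/13 = 2.923.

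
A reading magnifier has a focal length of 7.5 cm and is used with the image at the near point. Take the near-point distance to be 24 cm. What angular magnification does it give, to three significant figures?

4.20

M = 1 + D/f = 1 + 24/7.5 = 4.200.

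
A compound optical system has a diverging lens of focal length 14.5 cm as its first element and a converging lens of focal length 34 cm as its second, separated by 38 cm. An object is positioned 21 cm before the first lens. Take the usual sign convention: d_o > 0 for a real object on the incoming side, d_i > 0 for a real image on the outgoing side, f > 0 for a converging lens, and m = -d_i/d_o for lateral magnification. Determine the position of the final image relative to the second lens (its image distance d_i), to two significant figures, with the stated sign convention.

130 cm

Applying the thin-lens equation to the first lens, 1/(-14.5) = 1/21 + 1/d_i1, which gives d_i1 = -8.577 cm.
The intermediate image is virtual, 8.577 cm to the left of lens 1, so d_o2 = L - d_i1 = 38 - (-8.577) = 46.577 cm.
Applying the thin-lens equation again with f_2 = 34 cm and d_o2 = 46.577 cm gives d_i2 = 125.910 cm.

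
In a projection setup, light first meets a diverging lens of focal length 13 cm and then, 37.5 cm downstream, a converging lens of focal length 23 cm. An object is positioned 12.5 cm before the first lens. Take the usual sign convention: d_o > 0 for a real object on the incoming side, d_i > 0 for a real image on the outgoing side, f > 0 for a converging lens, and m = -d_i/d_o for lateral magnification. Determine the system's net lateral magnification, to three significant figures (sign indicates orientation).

Applying the thin-lens equation to the first lens, 1/(-13) = 1/12.5 + 1/d_i1, which gives d_i1 = -6.373 cm.
Its lateral magnification is m_1 = -d_i1/d_o1 = -(-6.373)/12.5 = 0.5098.
The intermediate image is virtual, 6.373 cm to the left of lens 1, so d_o2 = L - d_i1 = 37.5 - (-6.373) = 43.873 cm.
Applying the thin-lens equation again with f_2 = 23 cm and d_o2 = 43.873 cm gives d_i2 = 48.344 cm.
m_2 = -(48.344)/(43.873) = -1.1019.
The system's lateral magnification is m_1 m_2 = (0.5098)(-1.1019) = -0.5618.

-0.562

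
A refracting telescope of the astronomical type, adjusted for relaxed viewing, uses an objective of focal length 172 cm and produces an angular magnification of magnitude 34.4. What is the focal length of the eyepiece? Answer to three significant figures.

|M| = f_obj/f_eye, so f_eye = f_obj/|M| = 172/34.4 = 5.000 cm.

5.00 cm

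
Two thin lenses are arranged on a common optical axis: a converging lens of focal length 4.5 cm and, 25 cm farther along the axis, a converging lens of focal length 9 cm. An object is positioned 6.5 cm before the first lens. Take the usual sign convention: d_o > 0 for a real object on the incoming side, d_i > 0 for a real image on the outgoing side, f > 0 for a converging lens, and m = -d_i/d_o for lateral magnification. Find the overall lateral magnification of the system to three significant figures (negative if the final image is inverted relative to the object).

Applying the thin-lens equation to the first lens, 1/4.5 = 1/6.5 + 1/d_i1, which gives d_i1 = 14.625 cm.
Its lateral magnification is m_1 = -d_i1/d_o1 = -(14.625)/6.5 = -2.2500.
The intermediate image is 14.625 cm to the right of lens 1, so d_o2 = L - d_i1 = 25 - 14.625 = 10.375 cm.
Applying the thin-lens equation again with f_2 = 9 cm and d_o2 = 10.375 cm gives d_i2 = 67.909 cm.
m_2 = -(67.909)/(10.375) = -6.5455.
Total m = m_1 x m_2 = (-2.2500)(-6.5455) = 14.7273.

14.7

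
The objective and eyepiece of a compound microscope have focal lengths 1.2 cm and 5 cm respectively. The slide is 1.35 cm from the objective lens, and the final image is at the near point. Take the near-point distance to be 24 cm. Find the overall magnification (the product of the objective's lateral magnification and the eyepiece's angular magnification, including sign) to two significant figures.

-46

Objective: 1/d_i = 1/f_obj - 1/d_o = 1/1.2 - 1/1.35 = 0.09259 cm^-1, so d_i = 10.800 cm.
m_obj = -d_i/d_o = -10.800/1.35 = -8.000.
Eyepiece angular magnification (image at near point): M_eye = 1 + D/f_e = 1 + 24/5 = 5.800.
Overall M = m_obj x M_eye = (-8.000)(5.800) = -46.40.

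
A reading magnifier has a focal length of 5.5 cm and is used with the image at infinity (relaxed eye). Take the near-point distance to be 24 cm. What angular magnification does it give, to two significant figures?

4.4

M = D/f = 24/5.5 = 4.364.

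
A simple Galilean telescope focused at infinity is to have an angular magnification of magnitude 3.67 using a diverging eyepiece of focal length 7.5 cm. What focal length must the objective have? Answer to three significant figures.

27.5 cm

|M| = f_obj/|f_eye|, so f_obj = |M| x |f_eye| = 3.67 x 7.5 = 27.525 cm.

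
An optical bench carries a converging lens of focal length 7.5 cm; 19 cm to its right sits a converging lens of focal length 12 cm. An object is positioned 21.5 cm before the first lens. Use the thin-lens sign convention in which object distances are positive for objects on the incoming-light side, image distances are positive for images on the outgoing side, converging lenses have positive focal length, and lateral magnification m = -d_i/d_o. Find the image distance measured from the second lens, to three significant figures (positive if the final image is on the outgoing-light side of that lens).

-19.9 cm

First lens: d_i1 = 1/(1/7.5 - 1/21.5) = 11.518 cm.
That image sits 7.482 cm in front of the second lens, so d_o2 = 7.482 cm.
Second lens: d_i2 = 1/(1/12 - 1/(7.482)) = -19.874 cm.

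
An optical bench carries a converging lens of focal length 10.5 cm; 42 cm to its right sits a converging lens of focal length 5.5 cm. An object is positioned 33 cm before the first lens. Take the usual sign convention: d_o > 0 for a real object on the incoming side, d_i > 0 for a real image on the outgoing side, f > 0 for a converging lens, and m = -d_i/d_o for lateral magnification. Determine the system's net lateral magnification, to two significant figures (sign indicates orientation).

Lens 1: 1/d_i1 = 1/f_1 - 1/d_o1 = 1/10.5 - 1/33 = 0.06494 cm^-1, so d_i1 = 15.400 cm.
m_1 = -(15.400)/33 = -0.4667.
Object distance for lens 2: d_o2 = 42 - 15.400 = 26.600 cm.
Lens 2: 1/d_i2 = 1/f_2 - 1/d_o2 = 1/5.5 - 1/(26.600) = 0.14422 cm^-1, so d_i2 = 6.934 cm.
m_2 = -(6.934)/(26.600) = -0.2607.
The system's lateral magnification is m_1 m_2 = (-0.4667)(-0.2607) = 0.1216.

0.12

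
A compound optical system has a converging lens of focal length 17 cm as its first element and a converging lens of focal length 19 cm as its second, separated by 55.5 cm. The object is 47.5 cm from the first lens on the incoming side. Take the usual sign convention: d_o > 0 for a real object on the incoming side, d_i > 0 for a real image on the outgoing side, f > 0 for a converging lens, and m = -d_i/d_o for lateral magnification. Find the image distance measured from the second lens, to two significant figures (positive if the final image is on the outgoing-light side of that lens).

55 cm

Lens 1: 1/d_i1 = 1/f_1 - 1/d_o1 = 1/17 - 1/47.5 = 0.03777 cm^-1, so d_i1 = 26.475 cm.
That image sits 29.025 cm in front of the second lens, so d_o2 = 29.025 cm.
Lens 2: 1/d_i2 = 1/f_2 - 1/d_o2 = 1/19 - 1/(29.025) = 0.01818 cm^-1, so d_i2 = 55.011 cm.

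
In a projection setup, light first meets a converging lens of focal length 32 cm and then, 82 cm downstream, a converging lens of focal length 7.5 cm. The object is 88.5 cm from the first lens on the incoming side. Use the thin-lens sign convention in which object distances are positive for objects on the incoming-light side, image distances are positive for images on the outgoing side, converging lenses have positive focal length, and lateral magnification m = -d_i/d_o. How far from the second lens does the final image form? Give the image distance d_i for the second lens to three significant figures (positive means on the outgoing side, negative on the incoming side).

Lens 1: 1/d_i1 = 1/f_1 - 1/d_o1 = 1/32 - 1/88.5 = 0.01995 cm^-1, so d_i1 = 50.124 cm.
Object distance for lens 2: d_o2 = 82 - 50.124 = 31.876 cm.
Lens 2: 1/d_i2 = 1/f_2 - 1/d_o2 = 1/7.5 - 1/(31.876) = 0.10196 cm^-1, so d_i2 = 9.808 cm.

9.81 cm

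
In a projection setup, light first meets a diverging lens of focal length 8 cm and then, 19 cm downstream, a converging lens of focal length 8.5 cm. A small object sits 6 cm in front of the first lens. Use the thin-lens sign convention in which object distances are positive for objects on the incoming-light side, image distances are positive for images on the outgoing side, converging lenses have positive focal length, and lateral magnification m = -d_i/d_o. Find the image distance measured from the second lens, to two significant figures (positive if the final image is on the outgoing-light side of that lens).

Lens 1: 1/d_i1 = 1/f_1 - 1/d_o1 = 1/(-8) - 1/6 = -0.29167 cm^-1, so d_i1 = -3.429 cm.
The intermediate image is virtual, 3.429 cm to the left of lens 1, so d_o2 = L - d_i1 = 19 - (-3.429) = 22.429 cm.
Lens 2: 1/d_i2 = 1/f_2 - 1/d_o2 = 1/8.5 - 1/(22.429) = 0.07306 cm^-1, so d_i2 = 13.687 cm.

14 cm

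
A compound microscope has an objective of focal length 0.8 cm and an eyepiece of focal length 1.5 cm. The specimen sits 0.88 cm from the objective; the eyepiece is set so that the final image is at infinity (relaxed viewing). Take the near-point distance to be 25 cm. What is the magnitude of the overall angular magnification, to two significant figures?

170

Objective: 1/d_i = 1/f_obj - 1/d_o = 1/0.8 - 1/0.88 = 0.11364 cm^-1, so d_i = 8.800 cm.
m_obj = -d_i/d_o = -8.800/0.88 = -10.000.
Eyepiece angular magnification (image at infinity): M_eye = D/f_e = 25/1.5 = 16.667.
Overall M = m_obj x M_eye = (-10.000)(16.667) = -166.67.
|M| = 166.67.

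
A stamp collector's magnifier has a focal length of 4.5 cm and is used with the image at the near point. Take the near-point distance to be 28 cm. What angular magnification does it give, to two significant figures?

7.2

M = 1 + D/f = 1 + 28/4.5 = 7.222.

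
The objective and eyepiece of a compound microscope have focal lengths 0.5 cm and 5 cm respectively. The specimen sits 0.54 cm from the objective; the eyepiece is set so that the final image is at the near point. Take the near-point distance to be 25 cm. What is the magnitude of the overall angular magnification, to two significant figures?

75

Objective: 1/d_i = 1/f_obj - 1/d_o = 1/0.5 - 1/0.54 = 0.14815 cm^-1, so d_i = 6.750 cm.
m_obj = -d_i/d_o = -6.750/0.54 = -12.500.
Eyepiece angular magnification (image at near point): M_eye = 1 + D/f_e = 1 + 25/5 = 6.000.
Overall M = m_obj x M_eye = (-12.500)(6.000) = -75.00.
|M| = 75.00.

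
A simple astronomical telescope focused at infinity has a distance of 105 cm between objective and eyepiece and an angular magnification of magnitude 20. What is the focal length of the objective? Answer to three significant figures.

In normal adjustment the tube length equals f_obj + f_eye and |M| = f_obj/f_eye.
So f_obj = 20 f_eye and 20 f_eye + f_eye = 105 cm, giving f_eye = 105/21 = 5.000 cm and f_obj = 100.000 cm.

100 cm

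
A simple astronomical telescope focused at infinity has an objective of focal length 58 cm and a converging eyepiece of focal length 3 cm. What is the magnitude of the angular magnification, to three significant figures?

|M| = f_obj/|f_eye| = 58/3 = 19.333.

19.3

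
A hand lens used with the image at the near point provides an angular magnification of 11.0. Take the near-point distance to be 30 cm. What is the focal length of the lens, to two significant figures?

For the image at the near point, M = 1 + D/f.
f = D/(M - 1) = 30/(11.0 - 1) = 3.000 cm.

3.0 cm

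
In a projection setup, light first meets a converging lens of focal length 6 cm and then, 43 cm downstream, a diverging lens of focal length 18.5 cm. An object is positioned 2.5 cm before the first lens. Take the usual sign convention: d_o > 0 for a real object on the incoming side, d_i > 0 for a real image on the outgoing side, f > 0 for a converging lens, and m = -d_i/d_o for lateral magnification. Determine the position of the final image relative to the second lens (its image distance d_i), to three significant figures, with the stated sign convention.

-13.3 cm

Applying the thin-lens equation to the first lens, 1/6 = 1/2.5 + 1/d_i1, which gives d_i1 = -4.286 cm.
The intermediate image is virtual, 4.286 cm to the left of lens 1, so d_o2 = L - d_i1 = 43 - (-4.286) = 47.286 cm.
Applying the thin-lens equation again with f_2 = -18.5 cm and d_o2 = 47.286 cm gives d_i2 = -13.298 cm.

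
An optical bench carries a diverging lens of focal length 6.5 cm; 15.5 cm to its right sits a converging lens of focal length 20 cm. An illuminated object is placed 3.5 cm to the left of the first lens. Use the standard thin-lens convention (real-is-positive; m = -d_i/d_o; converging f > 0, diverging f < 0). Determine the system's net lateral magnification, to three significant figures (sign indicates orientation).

Lens 1: 1/d_i1 = 1/f_1 - 1/d_o1 = 1/(-6.5) - 1/3.5 = -0.43956 cm^-1, so d_i1 = -2.275 cm.
m_1 = -(-2.275)/3.5 = 0.6500.
The intermediate image is virtual, 2.275 cm to the left of lens 1, so d_o2 = L - d_i1 = 15.5 - (-2.275) = 17.775 cm.
Lens 2: 1/d_i2 = 1/f_2 - 1/d_o2 = 1/20 - 1/(17.775) = -0.00626 cm^-1, so d_i2 = -159.775 cm.
m_2 = -(-159.775)/(17.775) = 8.9888.
Total m = m_1 x m_2 = (0.6500)(8.9888) = 5.8427.

5.84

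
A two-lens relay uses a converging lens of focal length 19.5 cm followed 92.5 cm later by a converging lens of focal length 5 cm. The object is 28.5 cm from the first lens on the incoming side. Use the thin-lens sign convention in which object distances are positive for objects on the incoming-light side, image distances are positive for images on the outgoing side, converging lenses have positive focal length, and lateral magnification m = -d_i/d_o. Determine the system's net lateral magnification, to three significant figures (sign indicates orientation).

0.421

Applying the thin-lens equation to the first lens, 1/19.5 = 1/28.5 + 1/d_i1, which gives d_i1 = 61.750 cm.
Its lateral magnification is m_1 = -d_i1/d_o1 = -(61.750)/28.5 = -2.1667.
Object distance for lens 2: d_o2 = 92.5 - 61.750 = 30.750 cm.
Applying the thin-lens equation again with f_2 = 5 cm and d_o2 = 30.750 cm gives d_i2 = 5.971 cm.
m_2 = -(5.971)/(30.750) = -0.1942.
Overall magnification: m = m_1 m_2 = 0.4207.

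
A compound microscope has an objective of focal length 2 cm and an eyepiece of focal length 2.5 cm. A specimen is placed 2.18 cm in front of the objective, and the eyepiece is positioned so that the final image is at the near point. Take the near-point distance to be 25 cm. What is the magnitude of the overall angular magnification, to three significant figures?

Objective: 1/d_i = 1/f_obj - 1/d_o = 1/2 - 1/2.18 = 0.04128 cm^-1, so d_i = 24.222 cm.
m_obj = -d_i/d_o = -24.222/2.18 = -11.111.
Eyepiece angular magnification (image at near point): M_eye = 1 + D/f_e = 1 + 25/2.5 = 11.000.
Overall M = m_obj x M_eye = (-11.111)(11.000) = -122.22.
|M| = 122.22.

122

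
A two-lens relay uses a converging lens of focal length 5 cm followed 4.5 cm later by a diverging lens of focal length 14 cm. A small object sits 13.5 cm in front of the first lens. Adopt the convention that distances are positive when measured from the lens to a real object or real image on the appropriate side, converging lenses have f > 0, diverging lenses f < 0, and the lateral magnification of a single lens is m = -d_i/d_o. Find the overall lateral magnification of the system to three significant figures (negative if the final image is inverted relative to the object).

Lens 1: 1/d_i1 = 1/f_1 - 1/d_o1 = 1/5 - 1/13.5 = 0.12593 cm^-1, so d_i1 = 7.941 cm.
m_1 = -(7.941)/13.5 = -0.5882.
Since 7.941 cm > 4.5 cm, the first image lies past the second lens and serves as a virtual object: d_o2 = L - d_i1 = -3.441 cm.
Lens 2: 1/d_i2 = 1/f_2 - 1/d_o2 = 1/(-14) - 1/(-3.441) = 0.21917 cm^-1, so d_i2 = 4.563 cm.
m_2 = -(4.563)/(-3.441) = 1.3259.
Total m = m_1 x m_2 = (-0.5882)(1.3259) = -0.7799.

-0.780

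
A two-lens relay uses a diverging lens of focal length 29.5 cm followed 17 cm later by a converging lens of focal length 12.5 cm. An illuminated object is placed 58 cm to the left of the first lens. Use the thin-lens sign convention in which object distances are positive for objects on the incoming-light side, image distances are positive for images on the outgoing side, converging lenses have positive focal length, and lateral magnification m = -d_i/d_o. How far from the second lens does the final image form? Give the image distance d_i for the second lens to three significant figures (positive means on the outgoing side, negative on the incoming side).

Applying the thin-lens equation to the first lens, 1/(-29.5) = 1/58 + 1/d_i1, which gives d_i1 = -19.554 cm.
The intermediate image is virtual, 19.554 cm to the left of lens 1, so d_o2 = L - d_i1 = 17 - (-19.554) = 36.554 cm.
Applying the thin-lens equation again with f_2 = 12.5 cm and d_o2 = 36.554 cm gives d_i2 = 18.996 cm.

19.0 cm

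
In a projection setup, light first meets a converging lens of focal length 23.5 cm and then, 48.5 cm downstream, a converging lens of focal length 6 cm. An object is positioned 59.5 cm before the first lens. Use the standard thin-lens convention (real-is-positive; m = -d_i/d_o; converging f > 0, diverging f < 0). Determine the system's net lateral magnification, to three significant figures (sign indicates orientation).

1.07

Applying the thin-lens equation to the first lens, 1/23.5 = 1/59.5 + 1/d_i1, which gives d_i1 = 38.840 cm.
Its lateral magnification is m_1 = -d_i1/d_o1 = -(38.840)/59.5 = -0.6528.
Object distance for lens 2: d_o2 = 48.5 - 38.840 = 9.660 cm.
Applying the thin-lens equation again with f_2 = 6 cm and d_o2 = 9.660 cm gives d_i2 = 15.837 cm.
m_2 = -(15.837)/(9.660) = -1.6395.
Overall magnification: m = m_1 m_2 = 1.0702.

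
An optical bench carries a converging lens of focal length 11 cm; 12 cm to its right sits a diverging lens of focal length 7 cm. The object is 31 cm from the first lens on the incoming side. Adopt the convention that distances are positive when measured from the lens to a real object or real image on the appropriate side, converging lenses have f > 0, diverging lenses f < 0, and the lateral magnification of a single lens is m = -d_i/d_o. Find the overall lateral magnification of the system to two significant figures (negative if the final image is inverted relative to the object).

Lens 1: 1/d_i1 = 1/f_1 - 1/d_o1 = 1/11 - 1/31 = 0.05865 cm^-1, so d_i1 = 17.050 cm.
m_1 = -(17.050)/31 = -0.5500.
This image would form 17.050 cm past lens 1, i.e. 5.050 cm beyond lens 2, so it is a virtual object for lens 2: d_o2 = 12 - 17.050 = -5.050 cm.
Lens 2: 1/d_i2 = 1/f_2 - 1/d_o2 = 1/(-7) - 1/(-5.050) = 0.05516 cm^-1, so d_i2 = 18.128 cm.
m_2 = -(18.128)/(-5.050) = 3.5897.
Overall magnification: m = m_1 m_2 = -1.9744.

-2.0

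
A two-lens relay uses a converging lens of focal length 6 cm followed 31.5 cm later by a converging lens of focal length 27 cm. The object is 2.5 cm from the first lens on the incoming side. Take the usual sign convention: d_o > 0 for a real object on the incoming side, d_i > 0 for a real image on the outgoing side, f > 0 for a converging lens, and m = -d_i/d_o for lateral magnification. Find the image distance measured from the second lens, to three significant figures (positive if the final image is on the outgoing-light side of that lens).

110 cm

Lens 1: 1/d_i1 = 1/f_1 - 1/d_o1 = 1/6 - 1/2.5 = -0.23333 cm^-1, so d_i1 = -4.286 cm.
With d_i1 < 0 the first image is virtual and lies on the object side; the object distance for lens 2 is d_o2 = 31.5 - (-4.286) = 35.786 cm.
Lens 2: 1/d_i2 = 1/f_2 - 1/d_o2 = 1/27 - 1/(35.786) = 0.00909 cm^-1, so d_i2 = 109.976 cm.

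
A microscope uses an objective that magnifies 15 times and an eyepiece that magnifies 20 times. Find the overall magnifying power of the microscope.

The overall magnification of a compound microscope is the product of the objective and eyepiece magnifications:
M = M_obj x M_eye = 15 x 20 = 300.

300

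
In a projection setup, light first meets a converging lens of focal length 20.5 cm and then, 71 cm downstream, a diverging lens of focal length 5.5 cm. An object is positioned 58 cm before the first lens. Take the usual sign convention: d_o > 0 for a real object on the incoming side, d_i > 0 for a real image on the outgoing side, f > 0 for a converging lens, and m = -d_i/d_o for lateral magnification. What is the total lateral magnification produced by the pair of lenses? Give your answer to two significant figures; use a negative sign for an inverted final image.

Applying the thin-lens equation to the first lens, 1/20.5 = 1/58 + 1/d_i1, which gives d_i1 = 31.707 cm.
Its lateral magnification is m_1 = -d_i1/d_o1 = -(31.707)/58 = -0.5467.
The intermediate image is 31.707 cm to the right of lens 1, so d_o2 = L - d_i1 = 71 - 31.707 = 39.293 cm.
Applying the thin-lens equation again with f_2 = -5.5 cm and d_o2 = 39.293 cm gives d_i2 = -4.825 cm.
m_2 = -(-4.825)/(39.293) = 0.1228.
Overall magnification: m = m_1 m_2 = -0.0671.

-0.067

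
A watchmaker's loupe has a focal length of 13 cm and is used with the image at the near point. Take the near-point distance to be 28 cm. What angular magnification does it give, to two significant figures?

M = 1 + D/f = 1 + 28/13 = 3.154.

3.2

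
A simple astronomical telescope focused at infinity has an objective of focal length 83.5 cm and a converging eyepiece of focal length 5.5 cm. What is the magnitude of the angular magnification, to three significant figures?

|M| = f_obj/|f_eye| = 83.5/5.5 = 15.182.

15.2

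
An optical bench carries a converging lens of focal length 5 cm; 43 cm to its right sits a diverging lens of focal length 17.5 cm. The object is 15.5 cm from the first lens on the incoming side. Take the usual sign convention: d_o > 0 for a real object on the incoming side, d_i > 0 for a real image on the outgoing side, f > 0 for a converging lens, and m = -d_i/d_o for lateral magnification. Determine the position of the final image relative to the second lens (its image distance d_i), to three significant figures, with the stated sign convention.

-11.7 cm

Lens 1: 1/d_i1 = 1/f_1 - 1/d_o1 = 1/5 - 1/15.5 = 0.13548 cm^-1, so d_i1 = 7.381 cm.
The intermediate image is 7.381 cm to the right of lens 1, so d_o2 = L - d_i1 = 43 - 7.381 = 35.619 cm.
Lens 2: 1/d_i2 = 1/f_2 - 1/d_o2 = 1/(-17.5) - 1/(35.619) = -0.08522 cm^-1, so d_i2 = -11.735 cm.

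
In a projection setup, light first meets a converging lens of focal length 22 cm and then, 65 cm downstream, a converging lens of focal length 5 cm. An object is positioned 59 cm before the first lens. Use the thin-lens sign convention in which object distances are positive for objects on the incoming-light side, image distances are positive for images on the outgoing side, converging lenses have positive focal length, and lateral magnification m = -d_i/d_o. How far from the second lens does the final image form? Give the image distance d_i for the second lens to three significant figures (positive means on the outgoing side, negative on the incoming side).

6.00 cm

Lens 1: 1/d_i1 = 1/f_1 - 1/d_o1 = 1/22 - 1/59 = 0.02851 cm^-1, so d_i1 = 35.081 cm.
That image sits 29.919 cm in front of the second lens, so d_o2 = 29.919 cm.
Lens 2: 1/d_i2 = 1/f_2 - 1/d_o2 = 1/5 - 1/(29.919) = 0.16658 cm^-1, so d_i2 = 6.003 cm.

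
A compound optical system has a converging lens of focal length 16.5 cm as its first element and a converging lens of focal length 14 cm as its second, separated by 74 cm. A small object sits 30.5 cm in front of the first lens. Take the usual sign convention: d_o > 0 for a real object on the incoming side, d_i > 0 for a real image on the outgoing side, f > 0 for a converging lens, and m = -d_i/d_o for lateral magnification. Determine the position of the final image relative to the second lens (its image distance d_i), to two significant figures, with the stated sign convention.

First lens: d_i1 = 1/(1/16.5 - 1/30.5) = 35.946 cm.
Object distance for lens 2: d_o2 = 74 - 35.946 = 38.054 cm.
Second lens: d_i2 = 1/(1/14 - 1/(38.054)) = 22.148 cm.

22 cm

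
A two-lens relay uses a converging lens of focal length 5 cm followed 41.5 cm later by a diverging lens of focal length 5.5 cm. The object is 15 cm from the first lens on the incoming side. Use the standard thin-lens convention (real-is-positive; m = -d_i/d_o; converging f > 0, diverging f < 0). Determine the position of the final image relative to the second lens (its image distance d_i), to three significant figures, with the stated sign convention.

Applying the thin-lens equation to the first lens, 1/5 = 1/15 + 1/d_i1, which gives d_i1 = 7.500 cm.
That image sits 34.000 cm in front of the second lens, so d_o2 = 34.000 cm.
Applying the thin-lens equation again with f_2 = -5.5 cm and d_o2 = 34.000 cm gives d_i2 = -4.734 cm.

-4.73 cm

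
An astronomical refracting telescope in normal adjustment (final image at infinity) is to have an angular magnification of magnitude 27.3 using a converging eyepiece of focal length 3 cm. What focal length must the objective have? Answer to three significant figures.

81.9 cm

|M| = f_obj/|f_eye|, so f_obj = |M| x |f_eye| = 27.3 x 3 = 81.900 cm.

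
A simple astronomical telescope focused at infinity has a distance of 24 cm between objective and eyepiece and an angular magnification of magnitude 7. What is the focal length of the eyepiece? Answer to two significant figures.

3.0 cm

In normal adjustment the tube length equals f_obj + f_eye and |M| = f_obj/f_eye.
So f_obj = 7 f_eye and 7 f_eye + f_eye = 24 cm, giving f_eye = 24/8 = 3.000 cm and f_obj = 21.000 cm.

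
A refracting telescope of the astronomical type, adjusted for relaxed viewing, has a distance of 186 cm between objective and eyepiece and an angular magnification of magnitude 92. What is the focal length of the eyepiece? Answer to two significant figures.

2.0 cm

In normal adjustment the tube length equals f_obj + f_eye and |M| = f_obj/f_eye.
So f_obj = 92 f_eye and 92 f_eye + f_eye = 186 cm, giving f_eye = 186/93 = 2.000 cm and f_obj = 184.000 cm.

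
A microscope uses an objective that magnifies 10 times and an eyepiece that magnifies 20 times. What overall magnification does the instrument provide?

200

The overall magnification of a compound microscope is the product of the objective and eyepiece magnifications:
M = M_obj x M_eye = 10 x 20 = 200.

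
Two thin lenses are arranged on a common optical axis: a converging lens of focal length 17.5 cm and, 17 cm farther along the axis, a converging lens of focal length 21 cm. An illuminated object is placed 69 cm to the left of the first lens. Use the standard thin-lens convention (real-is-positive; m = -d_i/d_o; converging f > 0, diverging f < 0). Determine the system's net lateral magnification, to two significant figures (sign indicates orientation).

Applying the thin-lens equation to the first lens, 1/17.5 = 1/69 + 1/d_i1, which gives d_i1 = 23.447 cm.
Its lateral magnification is m_1 = -d_i1/d_o1 = -(23.447)/69 = -0.3398.
Since 23.447 cm > 17 cm, the first image lies past the second lens and serves as a virtual object: d_o2 = L - d_i1 = -6.447 cm.
Applying the thin-lens equation again with f_2 = 21 cm and d_o2 = -6.447 cm gives d_i2 = 4.932 cm.
m_2 = -(4.932)/(-6.447) = 0.7651.
The system's lateral magnification is m_1 m_2 = (-0.3398)(0.7651) = -0.2600.

-0.26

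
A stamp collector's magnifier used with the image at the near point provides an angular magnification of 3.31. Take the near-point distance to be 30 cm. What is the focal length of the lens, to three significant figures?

13.0 cm

For the image at the near point, M = 1 + D/f.
f = D/(M - 1) = 30/(3.31 - 1) = 12.987 cm.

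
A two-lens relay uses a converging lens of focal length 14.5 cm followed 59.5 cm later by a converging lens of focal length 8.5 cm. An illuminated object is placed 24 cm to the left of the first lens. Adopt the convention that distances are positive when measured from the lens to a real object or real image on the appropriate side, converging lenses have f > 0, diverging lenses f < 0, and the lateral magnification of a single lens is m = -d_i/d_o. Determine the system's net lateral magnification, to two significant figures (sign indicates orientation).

0.90

Lens 1: 1/d_i1 = 1/f_1 - 1/d_o1 = 1/14.5 - 1/24 = 0.02730 cm^-1, so d_i1 = 36.632 cm.
m_1 = -(36.632)/24 = -1.5263.
The intermediate image is 36.632 cm to the right of lens 1, so d_o2 = L - d_i1 = 59.5 - 36.632 = 22.868 cm.
Lens 2: 1/d_i2 = 1/f_2 - 1/d_o2 = 1/8.5 - 1/(22.868) = 0.07392 cm^-1, so d_i2 = 13.528 cm.
m_2 = -(13.528)/(22.868) = -0.5916.
Overall magnification: m = m_1 m_2 = 0.9029.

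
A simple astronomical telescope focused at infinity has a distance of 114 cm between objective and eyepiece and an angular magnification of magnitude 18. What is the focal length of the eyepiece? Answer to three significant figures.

In normal adjustment the tube length equals f_obj + f_eye and |M| = f_obj/f_eye.
So f_obj = 18 f_eye and 18 f_eye + f_eye = 114 cm, giving f_eye = 114/19 = 6.000 cm and f_obj = 108.000 cm.

6.00 cm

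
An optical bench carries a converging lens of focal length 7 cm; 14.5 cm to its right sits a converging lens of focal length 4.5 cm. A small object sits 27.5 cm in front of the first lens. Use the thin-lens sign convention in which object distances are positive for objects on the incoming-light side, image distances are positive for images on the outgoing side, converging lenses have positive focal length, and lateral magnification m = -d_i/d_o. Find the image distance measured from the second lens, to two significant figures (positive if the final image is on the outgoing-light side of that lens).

38 cm

First lens: d_i1 = 1/(1/7 - 1/27.5) = 9.390 cm.
The intermediate image is 9.390 cm to the right of lens 1, so d_o2 = L - d_i1 = 14.5 - 9.390 = 5.110 cm.
Second lens: d_i2 = 1/(1/4.5 - 1/(5.110)) = 37.710 cm.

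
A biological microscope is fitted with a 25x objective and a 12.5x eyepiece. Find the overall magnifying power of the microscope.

312.5

The overall magnification of a compound microscope is the product of the objective and eyepiece magnifications:
M = M_obj x M_eye = 25 x 12.5 = 312.5.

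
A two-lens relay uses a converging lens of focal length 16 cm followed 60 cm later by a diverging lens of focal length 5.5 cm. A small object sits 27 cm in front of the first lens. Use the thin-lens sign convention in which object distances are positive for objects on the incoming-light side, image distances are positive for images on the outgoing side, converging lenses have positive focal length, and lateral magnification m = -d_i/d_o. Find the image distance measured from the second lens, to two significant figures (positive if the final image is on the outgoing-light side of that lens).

Applying the thin-lens equation to the first lens, 1/16 = 1/27 + 1/d_i1, which gives d_i1 = 39.273 cm.
That image sits 20.727 cm in front of the second lens, so d_o2 = 20.727 cm.
Applying the thin-lens equation again with f_2 = -5.5 cm and d_o2 = 20.727 cm gives d_i2 = -4.347 cm.

-4.3 cm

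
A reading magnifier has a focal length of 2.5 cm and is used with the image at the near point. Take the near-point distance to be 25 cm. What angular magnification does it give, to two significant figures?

11

M = 1 + D/f = 1 + 25/2.5 = 11.000.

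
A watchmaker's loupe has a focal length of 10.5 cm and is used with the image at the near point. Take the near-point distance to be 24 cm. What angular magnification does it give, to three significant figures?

3.29

M = 1 + D/f = 1 + 24/10.5 = 3.286.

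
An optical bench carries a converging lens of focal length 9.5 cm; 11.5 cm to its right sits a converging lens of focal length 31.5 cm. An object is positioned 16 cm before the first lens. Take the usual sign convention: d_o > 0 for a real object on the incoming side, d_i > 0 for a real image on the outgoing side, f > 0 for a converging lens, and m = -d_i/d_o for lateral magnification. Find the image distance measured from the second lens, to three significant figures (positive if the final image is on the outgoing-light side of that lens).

8.63 cm

Applying the thin-lens equation to the first lens, 1/9.5 = 1/16 + 1/d_i1, which gives d_i1 = 23.385 cm.
This image would form 23.385 cm past lens 1, i.e. 11.885 cm beyond lens 2, so it is a virtual object for lens 2: d_o2 = 11.5 - 23.385 = -11.885 cm.
Applying the thin-lens equation again with f_2 = 31.5 cm and d_o2 = -11.885 cm gives d_i2 = 8.629 cm.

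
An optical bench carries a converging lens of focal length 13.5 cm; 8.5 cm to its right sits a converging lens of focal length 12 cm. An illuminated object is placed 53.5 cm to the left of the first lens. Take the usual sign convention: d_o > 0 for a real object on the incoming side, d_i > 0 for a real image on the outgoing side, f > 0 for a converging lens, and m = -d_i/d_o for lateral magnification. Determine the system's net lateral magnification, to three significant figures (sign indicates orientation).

-0.188

Lens 1: 1/d_i1 = 1/f_1 - 1/d_o1 = 1/13.5 - 1/53.5 = 0.05538 cm^-1, so d_i1 = 18.056 cm.
m_1 = -(18.056)/53.5 = -0.3375.
Since 18.056 cm > 8.5 cm, the first image lies past the second lens and serves as a virtual object: d_o2 = L - d_i1 = -9.556 cm.
Lens 2: 1/d_i2 = 1/f_2 - 1/d_o2 = 1/12 - 1/(-9.556) = 0.18798 cm^-1, so d_i2 = 5.320 cm.
m_2 = -(5.320)/(-9.556) = 0.5567.
The system's lateral magnification is m_1 m_2 = (-0.3375)(0.5567) = -0.1879.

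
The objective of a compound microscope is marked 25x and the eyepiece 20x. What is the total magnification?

500

The overall magnification of a compound microscope is the product of the objective and eyepiece magnifications:
M = M_obj x M_eye = 25 x 20 = 500.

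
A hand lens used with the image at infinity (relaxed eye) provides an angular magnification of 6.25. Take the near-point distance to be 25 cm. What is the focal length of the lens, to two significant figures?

For the image at infinity, M = D/f.
f = D/M = 25/6.25 = 4.000 cm.

4.0 cm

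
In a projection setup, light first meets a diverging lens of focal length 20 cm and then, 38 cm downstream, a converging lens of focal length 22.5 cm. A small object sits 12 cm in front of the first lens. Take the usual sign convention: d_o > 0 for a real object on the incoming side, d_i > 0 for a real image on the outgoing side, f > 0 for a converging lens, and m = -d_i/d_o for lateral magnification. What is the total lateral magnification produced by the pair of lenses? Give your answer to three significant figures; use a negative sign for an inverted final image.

Lens 1: 1/d_i1 = 1/f_1 - 1/d_o1 = 1/(-20) - 1/12 = -0.13333 cm^-1, so d_i1 = -7.500 cm.
m_1 = -(-7.500)/12 = 0.6250.
With d_i1 < 0 the first image is virtual and lies on the object side; the object distance for lens 2 is d_o2 = 38 - (-7.500) = 45.500 cm.
Lens 2: 1/d_i2 = 1/f_2 - 1/d_o2 = 1/22.5 - 1/(45.500) = 0.02247 cm^-1, so d_i2 = 44.511 cm.
m_2 = -(44.511)/(45.500) = -0.9783.
Total m = m_1 x m_2 = (0.6250)(-0.9783) = -0.6114.

-0.611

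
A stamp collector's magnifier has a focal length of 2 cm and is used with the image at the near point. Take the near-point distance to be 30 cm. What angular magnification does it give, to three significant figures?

M = 1 + D/f = 1 + 30/2 = 16.000.

16.0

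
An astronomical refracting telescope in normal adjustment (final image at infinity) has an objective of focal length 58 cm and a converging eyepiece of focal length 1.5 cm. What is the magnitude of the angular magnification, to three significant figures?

38.7

|M| = f_obj/|f_eye| = 58/1.5 = 38.667.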